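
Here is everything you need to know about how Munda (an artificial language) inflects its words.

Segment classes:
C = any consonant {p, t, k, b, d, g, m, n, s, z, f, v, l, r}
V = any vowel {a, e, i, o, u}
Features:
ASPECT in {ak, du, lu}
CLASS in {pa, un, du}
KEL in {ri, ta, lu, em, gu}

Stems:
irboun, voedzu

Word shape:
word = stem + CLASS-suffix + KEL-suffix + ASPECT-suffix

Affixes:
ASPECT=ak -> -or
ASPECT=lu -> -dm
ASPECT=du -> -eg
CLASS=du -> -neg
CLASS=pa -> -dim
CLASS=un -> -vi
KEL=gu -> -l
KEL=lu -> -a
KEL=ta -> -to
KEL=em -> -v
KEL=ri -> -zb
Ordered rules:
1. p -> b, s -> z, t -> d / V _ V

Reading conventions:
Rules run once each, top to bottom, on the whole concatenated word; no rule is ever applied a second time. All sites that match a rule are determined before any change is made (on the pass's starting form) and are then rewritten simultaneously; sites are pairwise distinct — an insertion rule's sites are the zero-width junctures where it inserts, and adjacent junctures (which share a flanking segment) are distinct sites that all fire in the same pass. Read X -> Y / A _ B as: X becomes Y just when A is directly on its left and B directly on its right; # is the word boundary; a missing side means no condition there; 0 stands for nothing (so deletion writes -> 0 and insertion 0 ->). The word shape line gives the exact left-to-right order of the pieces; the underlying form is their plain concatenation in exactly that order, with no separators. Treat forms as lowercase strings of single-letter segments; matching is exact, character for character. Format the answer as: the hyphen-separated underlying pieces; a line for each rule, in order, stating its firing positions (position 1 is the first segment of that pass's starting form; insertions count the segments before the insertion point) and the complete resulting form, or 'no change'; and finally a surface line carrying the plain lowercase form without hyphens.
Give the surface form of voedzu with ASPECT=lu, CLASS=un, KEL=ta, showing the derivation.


underlying: voedzu-vi-to-dm
1. p -> b, s -> z, t -> d / V _ V: fires at position(s) 9: voedzuvidodm
surface: voedzuvidodm


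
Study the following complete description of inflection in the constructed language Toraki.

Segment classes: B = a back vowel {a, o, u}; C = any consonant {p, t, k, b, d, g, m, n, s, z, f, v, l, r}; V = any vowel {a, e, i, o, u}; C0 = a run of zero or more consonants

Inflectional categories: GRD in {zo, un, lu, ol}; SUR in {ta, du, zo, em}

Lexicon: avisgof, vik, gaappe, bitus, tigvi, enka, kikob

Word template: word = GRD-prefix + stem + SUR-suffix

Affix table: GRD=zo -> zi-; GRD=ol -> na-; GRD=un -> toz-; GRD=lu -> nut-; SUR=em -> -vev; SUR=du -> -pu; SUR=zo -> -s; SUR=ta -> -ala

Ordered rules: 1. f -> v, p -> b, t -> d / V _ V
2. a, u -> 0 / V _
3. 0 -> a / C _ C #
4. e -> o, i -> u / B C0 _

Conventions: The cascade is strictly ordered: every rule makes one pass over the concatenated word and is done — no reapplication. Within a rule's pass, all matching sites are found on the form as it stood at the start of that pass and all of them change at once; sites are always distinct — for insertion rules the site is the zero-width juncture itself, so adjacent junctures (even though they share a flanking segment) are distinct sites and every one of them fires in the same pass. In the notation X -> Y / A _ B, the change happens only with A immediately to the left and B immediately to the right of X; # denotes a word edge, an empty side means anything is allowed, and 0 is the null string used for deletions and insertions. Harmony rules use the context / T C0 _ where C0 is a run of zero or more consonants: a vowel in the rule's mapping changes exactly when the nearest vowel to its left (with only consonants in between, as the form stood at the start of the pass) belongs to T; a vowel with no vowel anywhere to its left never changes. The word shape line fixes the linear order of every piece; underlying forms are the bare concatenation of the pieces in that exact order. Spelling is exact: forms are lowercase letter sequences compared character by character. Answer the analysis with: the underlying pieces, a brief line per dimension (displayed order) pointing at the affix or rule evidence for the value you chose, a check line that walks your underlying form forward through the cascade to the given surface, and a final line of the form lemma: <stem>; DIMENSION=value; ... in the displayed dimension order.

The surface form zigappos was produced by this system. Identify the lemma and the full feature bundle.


underlying: zi-gaappe-s
GRD=zo - signalled by the affix zi-
SUR=zo - signalled by the affix -s
check: zigaappes -> zigaappes -> zigappes -> zigappes -> zigappos
lemma: gaappe; GRD=zo; SUR=zo


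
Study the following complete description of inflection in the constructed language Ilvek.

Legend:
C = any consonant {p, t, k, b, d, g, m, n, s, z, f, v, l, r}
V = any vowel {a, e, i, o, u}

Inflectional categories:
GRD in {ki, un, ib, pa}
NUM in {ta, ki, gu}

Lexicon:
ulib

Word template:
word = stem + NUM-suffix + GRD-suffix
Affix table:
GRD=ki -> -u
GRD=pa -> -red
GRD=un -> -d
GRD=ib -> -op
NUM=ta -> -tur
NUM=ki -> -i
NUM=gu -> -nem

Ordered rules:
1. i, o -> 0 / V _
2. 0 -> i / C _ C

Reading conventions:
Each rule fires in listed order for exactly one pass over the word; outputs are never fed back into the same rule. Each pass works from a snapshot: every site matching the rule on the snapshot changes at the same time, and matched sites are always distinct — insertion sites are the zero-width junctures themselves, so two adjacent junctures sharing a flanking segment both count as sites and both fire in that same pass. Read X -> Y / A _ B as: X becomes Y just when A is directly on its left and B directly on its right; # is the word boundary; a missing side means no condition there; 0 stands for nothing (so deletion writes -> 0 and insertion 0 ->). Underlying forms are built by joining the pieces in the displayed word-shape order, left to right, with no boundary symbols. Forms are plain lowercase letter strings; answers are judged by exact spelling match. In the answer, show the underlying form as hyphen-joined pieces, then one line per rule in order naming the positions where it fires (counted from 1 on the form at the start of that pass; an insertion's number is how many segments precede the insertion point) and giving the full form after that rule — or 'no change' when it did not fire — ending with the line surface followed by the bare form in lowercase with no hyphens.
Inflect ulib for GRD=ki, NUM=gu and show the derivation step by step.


underlying: ulib-nem-u
1. i, o -> 0 / V _: no change
2. 0 -> i / C _ C: inserts after position(s) 4: ulibinemu
surface: ulibinemu


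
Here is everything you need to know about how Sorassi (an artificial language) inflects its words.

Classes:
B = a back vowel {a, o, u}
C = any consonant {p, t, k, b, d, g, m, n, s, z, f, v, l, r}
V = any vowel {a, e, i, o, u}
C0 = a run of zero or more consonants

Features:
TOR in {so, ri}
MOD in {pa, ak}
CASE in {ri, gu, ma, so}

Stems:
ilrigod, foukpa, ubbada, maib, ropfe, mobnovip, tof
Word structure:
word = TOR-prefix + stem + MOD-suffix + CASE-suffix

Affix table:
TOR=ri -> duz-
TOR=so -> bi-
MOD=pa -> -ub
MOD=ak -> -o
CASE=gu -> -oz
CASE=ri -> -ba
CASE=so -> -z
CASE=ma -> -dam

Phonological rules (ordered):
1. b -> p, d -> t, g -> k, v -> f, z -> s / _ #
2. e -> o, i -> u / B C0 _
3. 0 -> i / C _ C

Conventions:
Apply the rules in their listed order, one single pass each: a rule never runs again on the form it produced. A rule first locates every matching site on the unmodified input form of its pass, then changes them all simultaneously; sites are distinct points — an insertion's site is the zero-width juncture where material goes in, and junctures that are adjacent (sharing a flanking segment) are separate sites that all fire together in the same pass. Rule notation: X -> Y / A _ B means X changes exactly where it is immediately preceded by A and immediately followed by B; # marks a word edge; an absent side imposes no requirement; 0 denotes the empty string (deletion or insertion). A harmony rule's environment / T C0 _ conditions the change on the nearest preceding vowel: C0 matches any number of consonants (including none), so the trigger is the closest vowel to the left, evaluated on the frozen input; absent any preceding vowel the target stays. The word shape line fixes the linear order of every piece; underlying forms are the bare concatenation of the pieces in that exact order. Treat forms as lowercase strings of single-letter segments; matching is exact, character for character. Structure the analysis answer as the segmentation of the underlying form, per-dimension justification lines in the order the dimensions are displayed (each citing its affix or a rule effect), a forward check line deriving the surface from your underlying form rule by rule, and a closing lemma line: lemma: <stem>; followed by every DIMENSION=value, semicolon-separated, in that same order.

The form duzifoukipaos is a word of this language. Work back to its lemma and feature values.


underlying: duz-foukpa-o-z
TOR=ri - signalled by the affix duz-
MOD=ak - signalled by the affix -o
CASE=so - signalled by the affix -z
check: duzfoukpaoz -> duzfoukpaos -> duzfoukpaos -> duzifoukipaos
lemma: foukpa; TOR=ri; MOD=ak; CASE=so


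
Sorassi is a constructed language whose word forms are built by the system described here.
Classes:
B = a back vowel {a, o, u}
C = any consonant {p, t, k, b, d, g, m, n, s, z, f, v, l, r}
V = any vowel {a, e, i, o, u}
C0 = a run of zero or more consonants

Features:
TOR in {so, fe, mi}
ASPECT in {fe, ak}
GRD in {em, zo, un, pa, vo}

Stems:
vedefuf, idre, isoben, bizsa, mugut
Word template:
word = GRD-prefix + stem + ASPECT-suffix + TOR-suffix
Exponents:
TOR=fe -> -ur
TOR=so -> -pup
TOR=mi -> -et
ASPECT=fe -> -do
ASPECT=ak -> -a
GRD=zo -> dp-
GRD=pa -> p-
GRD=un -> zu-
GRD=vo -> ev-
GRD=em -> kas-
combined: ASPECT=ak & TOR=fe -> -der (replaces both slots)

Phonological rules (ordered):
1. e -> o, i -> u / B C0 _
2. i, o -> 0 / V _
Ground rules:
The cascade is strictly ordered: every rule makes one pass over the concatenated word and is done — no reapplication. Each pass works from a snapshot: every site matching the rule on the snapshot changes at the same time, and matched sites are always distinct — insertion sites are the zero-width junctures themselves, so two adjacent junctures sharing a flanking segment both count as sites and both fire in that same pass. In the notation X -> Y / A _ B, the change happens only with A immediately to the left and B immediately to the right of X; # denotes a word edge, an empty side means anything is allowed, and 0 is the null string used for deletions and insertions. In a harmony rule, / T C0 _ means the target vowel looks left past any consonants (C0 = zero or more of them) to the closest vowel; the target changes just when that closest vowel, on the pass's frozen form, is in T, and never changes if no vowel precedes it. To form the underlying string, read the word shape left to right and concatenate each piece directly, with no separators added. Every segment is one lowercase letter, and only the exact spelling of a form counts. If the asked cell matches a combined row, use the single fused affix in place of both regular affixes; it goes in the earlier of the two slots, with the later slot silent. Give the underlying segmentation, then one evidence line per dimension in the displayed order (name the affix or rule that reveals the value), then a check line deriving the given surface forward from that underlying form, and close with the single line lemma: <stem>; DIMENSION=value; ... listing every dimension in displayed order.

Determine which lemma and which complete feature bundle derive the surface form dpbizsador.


underlying: dp-bizsa-der
TOR=fe - signalled by the combined affix row
ASPECT=ak - signalled by the combined affix row
GRD=zo - signalled by the affix dp-
check: dpbizsader -> dpbizsador -> dpbizsador
lemma: bizsa; TOR=fe; ASPECT=ak; GRD=zo


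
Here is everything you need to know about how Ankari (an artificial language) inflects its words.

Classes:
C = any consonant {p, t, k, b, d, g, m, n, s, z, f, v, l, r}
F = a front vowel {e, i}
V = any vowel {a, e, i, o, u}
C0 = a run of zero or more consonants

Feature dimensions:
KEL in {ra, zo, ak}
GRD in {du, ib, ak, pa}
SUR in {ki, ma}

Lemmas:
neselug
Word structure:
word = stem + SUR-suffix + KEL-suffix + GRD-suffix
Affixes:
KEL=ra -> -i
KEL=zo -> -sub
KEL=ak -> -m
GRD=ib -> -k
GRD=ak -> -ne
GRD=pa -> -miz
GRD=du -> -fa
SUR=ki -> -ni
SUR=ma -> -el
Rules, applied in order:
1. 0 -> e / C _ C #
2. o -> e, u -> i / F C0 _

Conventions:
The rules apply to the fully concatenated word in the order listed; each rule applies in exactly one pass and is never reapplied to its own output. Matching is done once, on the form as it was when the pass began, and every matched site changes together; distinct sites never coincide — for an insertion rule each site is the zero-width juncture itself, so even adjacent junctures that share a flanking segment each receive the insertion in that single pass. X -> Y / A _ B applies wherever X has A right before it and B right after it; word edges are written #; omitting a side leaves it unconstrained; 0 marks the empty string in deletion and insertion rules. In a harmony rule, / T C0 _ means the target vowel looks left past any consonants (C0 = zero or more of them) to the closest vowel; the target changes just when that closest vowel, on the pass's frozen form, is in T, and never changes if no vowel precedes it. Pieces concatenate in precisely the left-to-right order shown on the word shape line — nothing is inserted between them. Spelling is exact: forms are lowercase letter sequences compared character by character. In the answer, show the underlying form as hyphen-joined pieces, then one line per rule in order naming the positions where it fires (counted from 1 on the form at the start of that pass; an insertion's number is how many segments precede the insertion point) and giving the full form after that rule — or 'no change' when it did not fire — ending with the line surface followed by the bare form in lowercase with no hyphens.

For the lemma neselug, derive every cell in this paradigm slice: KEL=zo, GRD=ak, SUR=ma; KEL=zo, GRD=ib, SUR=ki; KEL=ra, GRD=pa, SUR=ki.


cell KEL=zo, GRD=ak, SUR=ma:
underlying: neselug-el-sub-ne
1. 0 -> e / C _ C #: no change
2. o -> e, u -> i / F C0 _: fires at position(s) 6, 11: neseligelsibne
surface: neseligelsibne

cell KEL=zo, GRD=ib, SUR=ki:
underlying: neselug-ni-sub-k
1. 0 -> e / C _ C #: inserts after position(s) 12: neselugnisubek
2. o -> e, u -> i / F C0 _: fires at position(s) 6, 11: neselignisibek
surface: neselignisibek

cell KEL=ra, GRD=pa, SUR=ki:
underlying: neselug-ni-i-miz
1. 0 -> e / C _ C #: no change
2. o -> e, u -> i / F C0 _: fires at position(s) 6: neseligniimiz
surface: neseligniimiz


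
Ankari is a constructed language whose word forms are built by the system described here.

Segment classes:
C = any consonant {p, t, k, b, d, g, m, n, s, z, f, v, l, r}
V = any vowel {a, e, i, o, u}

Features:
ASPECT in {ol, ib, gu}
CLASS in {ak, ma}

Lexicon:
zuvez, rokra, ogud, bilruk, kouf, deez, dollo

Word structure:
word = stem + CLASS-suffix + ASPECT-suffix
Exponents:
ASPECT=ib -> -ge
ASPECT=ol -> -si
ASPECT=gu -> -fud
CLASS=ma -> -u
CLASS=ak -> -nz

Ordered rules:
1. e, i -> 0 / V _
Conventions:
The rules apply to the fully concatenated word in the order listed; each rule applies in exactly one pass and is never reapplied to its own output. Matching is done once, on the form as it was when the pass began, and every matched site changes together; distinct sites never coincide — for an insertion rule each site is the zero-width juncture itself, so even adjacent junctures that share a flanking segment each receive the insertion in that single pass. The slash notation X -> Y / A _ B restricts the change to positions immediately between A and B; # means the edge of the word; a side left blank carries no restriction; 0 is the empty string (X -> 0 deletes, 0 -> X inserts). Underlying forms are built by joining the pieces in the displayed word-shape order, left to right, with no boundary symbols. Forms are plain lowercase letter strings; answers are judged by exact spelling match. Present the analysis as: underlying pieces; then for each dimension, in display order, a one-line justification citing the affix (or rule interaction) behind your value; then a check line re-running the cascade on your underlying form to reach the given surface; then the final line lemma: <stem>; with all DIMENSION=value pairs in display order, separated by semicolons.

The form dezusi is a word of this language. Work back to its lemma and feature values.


underlying: deez-u-si
ASPECT=ol - signalled by the affix -si
CLASS=ma - signalled by the affix -u
check: deezusi -> dezusi
lemma: deez; ASPECT=ol; CLASS=ma


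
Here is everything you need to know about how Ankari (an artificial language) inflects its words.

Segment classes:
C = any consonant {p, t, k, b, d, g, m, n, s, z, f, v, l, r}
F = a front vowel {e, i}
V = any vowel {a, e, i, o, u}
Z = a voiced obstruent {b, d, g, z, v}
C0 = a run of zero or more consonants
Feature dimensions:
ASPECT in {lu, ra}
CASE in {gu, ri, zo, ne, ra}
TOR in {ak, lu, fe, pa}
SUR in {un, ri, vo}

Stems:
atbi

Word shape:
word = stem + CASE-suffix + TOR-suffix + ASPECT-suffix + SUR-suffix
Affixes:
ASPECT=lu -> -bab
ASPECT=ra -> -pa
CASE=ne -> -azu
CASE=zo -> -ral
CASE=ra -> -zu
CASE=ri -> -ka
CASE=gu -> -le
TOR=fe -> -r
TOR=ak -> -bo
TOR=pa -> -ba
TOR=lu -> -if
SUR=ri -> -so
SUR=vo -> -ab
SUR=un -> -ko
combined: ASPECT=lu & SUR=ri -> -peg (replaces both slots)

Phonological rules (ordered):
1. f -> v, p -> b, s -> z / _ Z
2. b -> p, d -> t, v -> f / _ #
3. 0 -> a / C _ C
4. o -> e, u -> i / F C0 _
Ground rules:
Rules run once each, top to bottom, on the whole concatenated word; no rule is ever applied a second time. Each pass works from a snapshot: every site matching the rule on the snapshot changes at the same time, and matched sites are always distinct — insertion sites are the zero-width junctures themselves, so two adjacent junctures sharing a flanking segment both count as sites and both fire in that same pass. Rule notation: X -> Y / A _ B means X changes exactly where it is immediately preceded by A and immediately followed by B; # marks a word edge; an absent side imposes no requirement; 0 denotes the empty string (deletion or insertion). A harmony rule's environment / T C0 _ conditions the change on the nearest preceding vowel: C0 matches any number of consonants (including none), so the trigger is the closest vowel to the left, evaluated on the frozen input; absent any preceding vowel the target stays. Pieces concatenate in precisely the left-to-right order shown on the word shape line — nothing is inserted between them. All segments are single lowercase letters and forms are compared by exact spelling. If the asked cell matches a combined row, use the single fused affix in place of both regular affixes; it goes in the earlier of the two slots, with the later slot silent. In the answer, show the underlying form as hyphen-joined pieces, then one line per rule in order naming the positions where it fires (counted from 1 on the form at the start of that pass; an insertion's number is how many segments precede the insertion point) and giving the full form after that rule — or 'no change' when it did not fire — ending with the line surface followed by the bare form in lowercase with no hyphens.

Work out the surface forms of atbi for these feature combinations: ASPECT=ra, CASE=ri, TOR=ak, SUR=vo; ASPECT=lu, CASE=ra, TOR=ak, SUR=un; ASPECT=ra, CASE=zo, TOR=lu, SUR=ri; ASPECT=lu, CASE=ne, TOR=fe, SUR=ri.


cell ASPECT=ra, CASE=ri, TOR=ak, SUR=vo:
underlying: atbi-ka-bo-pa-ab
1. f -> v, p -> b, s -> z / _ Z: no change
2. b -> p, d -> t, v -> f / _ #: fires at position(s) 12: atbikabopaap
3. 0 -> a / C _ C: inserts after position(s) 2: atabikabopaap
4. o -> e, u -> i / F C0 _: no change
surface: atabikabopaap

cell ASPECT=lu, CASE=ra, TOR=ak, SUR=un:
underlying: atbi-zu-bo-bab-ko
1. f -> v, p -> b, s -> z / _ Z: no change
2. b -> p, d -> t, v -> f / _ #: no change
3. 0 -> a / C _ C: inserts after position(s) 2, 11: atabizubobabako
4. o -> e, u -> i / F C0 _: fires at position(s) 7: atabizibobabako
surface: atabizibobabako

cell ASPECT=ra, CASE=zo, TOR=lu, SUR=ri:
underlying: atbi-ral-if-pa-so
1. f -> v, p -> b, s -> z / _ Z: no change
2. b -> p, d -> t, v -> f / _ #: no change
3. 0 -> a / C _ C: inserts after position(s) 2, 9: atabiralifapaso
4. o -> e, u -> i / F C0 _: no change
surface: atabiralifapaso

cell ASPECT=lu, CASE=ne, TOR=fe, SUR=ri:
underlying: atbi-azu-r-peg
1. f -> v, p -> b, s -> z / _ Z: no change
2. b -> p, d -> t, v -> f / _ #: no change
3. 0 -> a / C _ C: inserts after position(s) 2, 8: atabiazurapeg
4. o -> e, u -> i / F C0 _: no change
surface: atabiazurapeg


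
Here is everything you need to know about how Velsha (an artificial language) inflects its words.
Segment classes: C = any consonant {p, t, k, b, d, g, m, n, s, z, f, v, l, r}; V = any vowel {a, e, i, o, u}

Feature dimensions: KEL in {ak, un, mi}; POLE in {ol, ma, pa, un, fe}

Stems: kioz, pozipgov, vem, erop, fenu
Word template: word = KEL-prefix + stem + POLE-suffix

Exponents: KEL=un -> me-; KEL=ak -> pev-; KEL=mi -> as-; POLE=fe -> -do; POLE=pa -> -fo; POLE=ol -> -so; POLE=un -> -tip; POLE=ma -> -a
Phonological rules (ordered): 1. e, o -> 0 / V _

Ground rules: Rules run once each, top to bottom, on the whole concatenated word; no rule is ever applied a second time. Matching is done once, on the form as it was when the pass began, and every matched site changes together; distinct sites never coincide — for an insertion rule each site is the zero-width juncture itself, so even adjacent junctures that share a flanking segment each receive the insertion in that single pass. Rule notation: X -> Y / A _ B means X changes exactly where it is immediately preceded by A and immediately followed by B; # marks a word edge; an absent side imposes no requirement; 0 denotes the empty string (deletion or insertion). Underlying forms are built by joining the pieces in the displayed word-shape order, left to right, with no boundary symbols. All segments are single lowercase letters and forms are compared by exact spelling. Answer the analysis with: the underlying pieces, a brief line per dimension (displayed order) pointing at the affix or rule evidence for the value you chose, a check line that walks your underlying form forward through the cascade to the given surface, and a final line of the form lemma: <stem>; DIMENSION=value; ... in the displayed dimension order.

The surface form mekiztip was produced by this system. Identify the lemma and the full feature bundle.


underlying: me-kioz-tip
KEL=un - signalled by the affix me-
POLE=un - signalled by the affix -tip
check: mekioztip -> mekiztip
lemma: kioz; KEL=un; POLE=un


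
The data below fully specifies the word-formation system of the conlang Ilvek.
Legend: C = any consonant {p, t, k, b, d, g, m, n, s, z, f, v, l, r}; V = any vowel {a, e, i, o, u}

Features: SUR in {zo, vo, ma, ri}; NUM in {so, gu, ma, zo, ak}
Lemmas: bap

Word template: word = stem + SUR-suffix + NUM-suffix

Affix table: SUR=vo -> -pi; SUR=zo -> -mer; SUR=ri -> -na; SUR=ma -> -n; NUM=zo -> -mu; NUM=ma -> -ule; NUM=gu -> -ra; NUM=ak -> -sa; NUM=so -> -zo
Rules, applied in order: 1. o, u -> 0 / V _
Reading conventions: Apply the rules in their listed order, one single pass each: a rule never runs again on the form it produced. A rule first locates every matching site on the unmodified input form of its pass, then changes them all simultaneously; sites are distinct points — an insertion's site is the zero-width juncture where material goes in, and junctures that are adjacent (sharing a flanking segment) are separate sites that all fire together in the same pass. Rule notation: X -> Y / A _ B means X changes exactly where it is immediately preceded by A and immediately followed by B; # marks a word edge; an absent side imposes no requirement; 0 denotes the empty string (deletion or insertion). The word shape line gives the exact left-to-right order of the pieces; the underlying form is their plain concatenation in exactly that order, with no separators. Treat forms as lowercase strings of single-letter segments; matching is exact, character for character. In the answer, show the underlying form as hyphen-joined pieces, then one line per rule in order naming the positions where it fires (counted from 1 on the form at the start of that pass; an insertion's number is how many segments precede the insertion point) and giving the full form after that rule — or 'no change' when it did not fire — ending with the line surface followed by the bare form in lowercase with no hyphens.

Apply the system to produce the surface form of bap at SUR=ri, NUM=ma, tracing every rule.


underlying: bap-na-ule
1. o, u -> 0 / V _: fires at position(s) 6: bapnale
surface: bapnale


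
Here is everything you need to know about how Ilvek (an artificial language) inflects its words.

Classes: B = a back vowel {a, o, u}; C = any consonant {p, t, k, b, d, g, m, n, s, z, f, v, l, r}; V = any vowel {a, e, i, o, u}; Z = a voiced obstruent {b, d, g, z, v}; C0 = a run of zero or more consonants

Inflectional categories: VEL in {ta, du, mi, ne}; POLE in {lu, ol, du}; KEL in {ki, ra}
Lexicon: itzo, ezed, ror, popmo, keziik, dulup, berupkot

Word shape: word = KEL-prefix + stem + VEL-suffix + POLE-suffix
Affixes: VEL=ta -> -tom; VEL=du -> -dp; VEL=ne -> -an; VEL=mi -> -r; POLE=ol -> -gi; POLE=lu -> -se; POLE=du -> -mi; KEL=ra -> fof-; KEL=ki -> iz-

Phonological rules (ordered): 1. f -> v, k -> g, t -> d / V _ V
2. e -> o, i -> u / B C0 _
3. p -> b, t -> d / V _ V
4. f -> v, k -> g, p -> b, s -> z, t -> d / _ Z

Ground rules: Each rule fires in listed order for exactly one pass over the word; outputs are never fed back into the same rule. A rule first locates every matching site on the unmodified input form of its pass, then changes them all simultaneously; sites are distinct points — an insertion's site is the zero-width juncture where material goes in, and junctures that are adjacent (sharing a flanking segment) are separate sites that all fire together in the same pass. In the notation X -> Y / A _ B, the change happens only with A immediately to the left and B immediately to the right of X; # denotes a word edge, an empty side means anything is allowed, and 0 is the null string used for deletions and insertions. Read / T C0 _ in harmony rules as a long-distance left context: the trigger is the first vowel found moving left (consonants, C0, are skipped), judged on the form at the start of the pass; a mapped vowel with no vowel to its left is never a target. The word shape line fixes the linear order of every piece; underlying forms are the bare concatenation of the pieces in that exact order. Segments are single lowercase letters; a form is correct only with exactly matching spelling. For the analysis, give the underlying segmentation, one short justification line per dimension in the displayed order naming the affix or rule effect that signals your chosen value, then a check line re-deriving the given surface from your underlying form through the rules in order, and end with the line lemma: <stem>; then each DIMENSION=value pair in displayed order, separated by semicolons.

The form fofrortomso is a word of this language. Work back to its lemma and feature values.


underlying: fof-ror-tom-se
VEL=ta - signalled by the affix -tom
POLE=lu - signalled by the affix -se
KEL=ra - signalled by the affix fof-
check: fofrortomse -> fofrortomse -> fofrortomso -> fofrortomso -> fofrortomso
lemma: ror; VEL=ta; POLE=lu; KEL=ra


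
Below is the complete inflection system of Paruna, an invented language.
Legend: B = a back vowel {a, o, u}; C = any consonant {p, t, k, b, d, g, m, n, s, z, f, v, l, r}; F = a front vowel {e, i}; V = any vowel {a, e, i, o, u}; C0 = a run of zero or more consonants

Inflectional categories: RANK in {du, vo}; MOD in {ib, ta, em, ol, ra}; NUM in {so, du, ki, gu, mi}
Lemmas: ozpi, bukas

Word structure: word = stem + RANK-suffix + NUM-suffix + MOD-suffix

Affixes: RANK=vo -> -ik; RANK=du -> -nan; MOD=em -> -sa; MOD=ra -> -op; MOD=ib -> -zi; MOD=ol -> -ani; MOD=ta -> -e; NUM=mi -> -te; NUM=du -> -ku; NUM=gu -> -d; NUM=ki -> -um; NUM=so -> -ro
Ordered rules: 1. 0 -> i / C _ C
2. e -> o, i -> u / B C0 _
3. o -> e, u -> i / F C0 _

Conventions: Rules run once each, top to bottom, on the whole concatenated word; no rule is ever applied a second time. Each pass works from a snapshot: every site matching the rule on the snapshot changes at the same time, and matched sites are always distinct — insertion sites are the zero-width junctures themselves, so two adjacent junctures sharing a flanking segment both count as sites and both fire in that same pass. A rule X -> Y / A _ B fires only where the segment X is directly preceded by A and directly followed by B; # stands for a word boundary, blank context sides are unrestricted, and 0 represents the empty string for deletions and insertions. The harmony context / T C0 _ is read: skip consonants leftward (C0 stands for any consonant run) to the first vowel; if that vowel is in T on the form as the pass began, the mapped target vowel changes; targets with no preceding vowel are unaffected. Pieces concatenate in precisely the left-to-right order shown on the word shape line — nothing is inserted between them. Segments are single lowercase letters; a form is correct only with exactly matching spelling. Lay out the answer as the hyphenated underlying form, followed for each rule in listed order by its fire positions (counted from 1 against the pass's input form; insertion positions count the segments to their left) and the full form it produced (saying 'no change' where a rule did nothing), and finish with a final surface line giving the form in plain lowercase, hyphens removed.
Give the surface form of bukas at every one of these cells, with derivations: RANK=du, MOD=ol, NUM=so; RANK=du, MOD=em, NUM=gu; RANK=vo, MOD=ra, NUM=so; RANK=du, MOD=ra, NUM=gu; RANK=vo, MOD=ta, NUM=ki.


cell RANK=du, MOD=ol, NUM=so:
underlying: bukas-nan-ro-ani
1. 0 -> i / C _ C: inserts after position(s) 5, 8: bukasinaniroani
2. e -> o, i -> u / B C0 _: fires at position(s) 6, 10, 15: bukasunanuroanu
3. o -> e, u -> i / F C0 _: no change
surface: bukasunanuroanu

cell RANK=du, MOD=em, NUM=gu:
underlying: bukas-nan-d-sa
1. 0 -> i / C _ C: inserts after position(s) 5, 8, 9: bukasinanidisa
2. e -> o, i -> u / B C0 _: fires at position(s) 6, 10: bukasunanudisa
3. o -> e, u -> i / F C0 _: no change
surface: bukasunanudisa

cell RANK=vo, MOD=ra, NUM=so:
underlying: bukas-ik-ro-op
1. 0 -> i / C _ C: inserts after position(s) 7: bukasikiroop
2. e -> o, i -> u / B C0 _: fires at position(s) 6: bukasukiroop
3. o -> e, u -> i / F C0 _: fires at position(s) 10: bukasukireop
surface: bukasukireop

cell RANK=du, MOD=ra, NUM=gu:
underlying: bukas-nan-d-op
1. 0 -> i / C _ C: inserts after position(s) 5, 8: bukasinanidop
2. e -> o, i -> u / B C0 _: fires at position(s) 6, 10: bukasunanudop
3. o -> e, u -> i / F C0 _: no change
surface: bukasunanudop

cell RANK=vo, MOD=ta, NUM=ki:
underlying: bukas-ik-um-e
1. 0 -> i / C _ C: no change
2. e -> o, i -> u / B C0 _: fires at position(s) 6, 10: bukasukumo
3. o -> e, u -> i / F C0 _: no change
surface: bukasukumo


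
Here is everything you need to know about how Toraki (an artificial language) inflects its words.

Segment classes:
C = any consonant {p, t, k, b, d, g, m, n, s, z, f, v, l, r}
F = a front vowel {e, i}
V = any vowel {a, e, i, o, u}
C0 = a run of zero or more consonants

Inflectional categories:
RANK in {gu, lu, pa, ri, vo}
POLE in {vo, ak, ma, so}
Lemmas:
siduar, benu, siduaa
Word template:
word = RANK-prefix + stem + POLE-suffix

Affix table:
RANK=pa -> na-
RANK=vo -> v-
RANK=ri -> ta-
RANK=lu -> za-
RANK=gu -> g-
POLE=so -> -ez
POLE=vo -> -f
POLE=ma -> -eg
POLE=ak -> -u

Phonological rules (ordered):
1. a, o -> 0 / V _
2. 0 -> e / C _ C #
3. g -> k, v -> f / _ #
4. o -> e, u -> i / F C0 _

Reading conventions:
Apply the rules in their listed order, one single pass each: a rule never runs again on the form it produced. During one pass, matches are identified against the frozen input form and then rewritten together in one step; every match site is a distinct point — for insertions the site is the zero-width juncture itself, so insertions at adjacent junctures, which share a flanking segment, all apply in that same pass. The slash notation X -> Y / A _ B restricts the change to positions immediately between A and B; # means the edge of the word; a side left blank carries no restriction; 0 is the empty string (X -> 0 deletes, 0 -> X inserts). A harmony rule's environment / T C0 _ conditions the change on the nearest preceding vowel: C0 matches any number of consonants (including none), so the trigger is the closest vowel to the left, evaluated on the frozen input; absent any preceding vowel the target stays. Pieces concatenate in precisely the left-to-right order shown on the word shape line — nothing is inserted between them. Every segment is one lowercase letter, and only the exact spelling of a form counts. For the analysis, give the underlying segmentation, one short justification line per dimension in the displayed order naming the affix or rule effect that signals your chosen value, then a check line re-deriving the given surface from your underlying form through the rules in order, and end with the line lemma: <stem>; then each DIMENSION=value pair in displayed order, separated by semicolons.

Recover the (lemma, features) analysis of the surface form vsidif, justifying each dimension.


underlying: v-siduaa-f
RANK=vo - signalled by the affix v-
POLE=vo - signalled by the affix -f
check: vsiduaaf -> vsiduf -> vsiduf -> vsiduf -> vsidif
lemma: siduaa; RANK=vo; POLE=vo


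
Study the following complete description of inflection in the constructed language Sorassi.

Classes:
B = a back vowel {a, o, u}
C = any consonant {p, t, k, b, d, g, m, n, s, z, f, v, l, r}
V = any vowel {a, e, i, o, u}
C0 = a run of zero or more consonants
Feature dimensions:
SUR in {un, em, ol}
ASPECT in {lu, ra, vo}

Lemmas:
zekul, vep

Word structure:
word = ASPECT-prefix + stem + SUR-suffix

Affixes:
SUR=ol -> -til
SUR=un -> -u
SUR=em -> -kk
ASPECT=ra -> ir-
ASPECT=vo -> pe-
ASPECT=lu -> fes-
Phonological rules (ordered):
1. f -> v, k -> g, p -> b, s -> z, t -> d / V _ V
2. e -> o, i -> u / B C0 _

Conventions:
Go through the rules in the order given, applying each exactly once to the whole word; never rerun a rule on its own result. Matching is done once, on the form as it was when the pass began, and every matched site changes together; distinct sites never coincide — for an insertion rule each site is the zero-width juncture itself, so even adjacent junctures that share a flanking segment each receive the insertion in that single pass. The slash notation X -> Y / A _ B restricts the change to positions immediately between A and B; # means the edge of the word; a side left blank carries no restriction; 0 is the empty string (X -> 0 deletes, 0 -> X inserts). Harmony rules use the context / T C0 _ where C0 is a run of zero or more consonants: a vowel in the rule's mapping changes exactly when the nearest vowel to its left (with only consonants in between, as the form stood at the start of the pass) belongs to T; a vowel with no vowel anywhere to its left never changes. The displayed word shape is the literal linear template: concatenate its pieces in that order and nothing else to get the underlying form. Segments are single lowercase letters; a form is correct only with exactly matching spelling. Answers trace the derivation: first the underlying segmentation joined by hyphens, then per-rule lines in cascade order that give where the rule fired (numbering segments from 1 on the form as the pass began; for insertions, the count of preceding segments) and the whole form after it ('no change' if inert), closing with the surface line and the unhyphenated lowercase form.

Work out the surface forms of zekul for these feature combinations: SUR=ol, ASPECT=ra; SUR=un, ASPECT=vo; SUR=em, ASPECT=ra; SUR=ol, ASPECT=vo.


cell SUR=ol, ASPECT=ra:
underlying: ir-zekul-til
1. f -> v, k -> g, p -> b, s -> z, t -> d / V _ V: fires at position(s) 5: irzegultil
2. e -> o, i -> u / B C0 _: fires at position(s) 9: irzegultul
surface: irzegultul

cell SUR=un, ASPECT=vo:
underlying: pe-zekul-u
1. f -> v, k -> g, p -> b, s -> z, t -> d / V _ V: fires at position(s) 5: pezegulu
2. e -> o, i -> u / B C0 _: no change
surface: pezegulu

cell SUR=em, ASPECT=ra:
underlying: ir-zekul-kk
1. f -> v, k -> g, p -> b, s -> z, t -> d / V _ V: fires at position(s) 5: irzegulkk
2. e -> o, i -> u / B C0 _: no change
surface: irzegulkk

cell SUR=ol, ASPECT=vo:
underlying: pe-zekul-til
1. f -> v, k -> g, p -> b, s -> z, t -> d / V _ V: fires at position(s) 5: pezegultil
2. e -> o, i -> u / B C0 _: fires at position(s) 9: pezegultul
surface: pezegultul


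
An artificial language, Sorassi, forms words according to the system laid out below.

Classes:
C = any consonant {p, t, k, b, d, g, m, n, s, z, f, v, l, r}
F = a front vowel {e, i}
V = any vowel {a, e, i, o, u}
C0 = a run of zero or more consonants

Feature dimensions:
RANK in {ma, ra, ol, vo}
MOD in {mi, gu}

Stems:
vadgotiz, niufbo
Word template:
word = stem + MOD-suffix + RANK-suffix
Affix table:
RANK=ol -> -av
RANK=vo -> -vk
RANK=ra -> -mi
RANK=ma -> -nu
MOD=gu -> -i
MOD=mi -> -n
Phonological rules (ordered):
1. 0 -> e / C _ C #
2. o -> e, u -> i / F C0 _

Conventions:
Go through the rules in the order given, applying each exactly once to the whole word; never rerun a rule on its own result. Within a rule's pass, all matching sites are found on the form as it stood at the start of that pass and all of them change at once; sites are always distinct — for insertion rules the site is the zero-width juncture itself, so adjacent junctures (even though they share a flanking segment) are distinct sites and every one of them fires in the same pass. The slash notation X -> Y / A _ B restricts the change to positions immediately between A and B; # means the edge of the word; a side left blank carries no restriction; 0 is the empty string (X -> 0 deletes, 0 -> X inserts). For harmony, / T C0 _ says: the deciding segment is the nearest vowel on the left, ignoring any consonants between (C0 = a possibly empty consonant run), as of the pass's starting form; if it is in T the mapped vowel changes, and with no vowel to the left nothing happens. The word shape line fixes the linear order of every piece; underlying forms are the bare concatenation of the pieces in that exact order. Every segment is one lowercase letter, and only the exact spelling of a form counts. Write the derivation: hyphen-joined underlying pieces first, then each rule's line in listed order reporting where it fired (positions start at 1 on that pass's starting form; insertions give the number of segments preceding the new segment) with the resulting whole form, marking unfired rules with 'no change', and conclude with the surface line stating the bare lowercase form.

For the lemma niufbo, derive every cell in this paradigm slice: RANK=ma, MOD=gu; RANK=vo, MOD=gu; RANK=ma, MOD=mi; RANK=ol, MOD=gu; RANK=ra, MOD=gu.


cell RANK=ma, MOD=gu:
underlying: niufbo-i-nu
1. 0 -> e / C _ C #: no change
2. o -> e, u -> i / F C0 _: fires at position(s) 3, 9: niifboini
surface: niifboini

cell RANK=vo, MOD=gu:
underlying: niufbo-i-vk
1. 0 -> e / C _ C #: inserts after position(s) 8: niufboivek
2. o -> e, u -> i / F C0 _: fires at position(s) 3: niifboivek
surface: niifboivek

cell RANK=ma, MOD=mi:
underlying: niufbo-n-nu
1. 0 -> e / C _ C #: no change
2. o -> e, u -> i / F C0 _: fires at position(s) 3: niifbonnu
surface: niifbonnu

cell RANK=ol, MOD=gu:
underlying: niufbo-i-av
1. 0 -> e / C _ C #: no change
2. o -> e, u -> i / F C0 _: fires at position(s) 3: niifboiav
surface: niifboiav

cell RANK=ra, MOD=gu:
underlying: niufbo-i-mi
1. 0 -> e / C _ C #: no change
2. o -> e, u -> i / F C0 _: fires at position(s) 3: niifboimi
surface: niifboimi
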